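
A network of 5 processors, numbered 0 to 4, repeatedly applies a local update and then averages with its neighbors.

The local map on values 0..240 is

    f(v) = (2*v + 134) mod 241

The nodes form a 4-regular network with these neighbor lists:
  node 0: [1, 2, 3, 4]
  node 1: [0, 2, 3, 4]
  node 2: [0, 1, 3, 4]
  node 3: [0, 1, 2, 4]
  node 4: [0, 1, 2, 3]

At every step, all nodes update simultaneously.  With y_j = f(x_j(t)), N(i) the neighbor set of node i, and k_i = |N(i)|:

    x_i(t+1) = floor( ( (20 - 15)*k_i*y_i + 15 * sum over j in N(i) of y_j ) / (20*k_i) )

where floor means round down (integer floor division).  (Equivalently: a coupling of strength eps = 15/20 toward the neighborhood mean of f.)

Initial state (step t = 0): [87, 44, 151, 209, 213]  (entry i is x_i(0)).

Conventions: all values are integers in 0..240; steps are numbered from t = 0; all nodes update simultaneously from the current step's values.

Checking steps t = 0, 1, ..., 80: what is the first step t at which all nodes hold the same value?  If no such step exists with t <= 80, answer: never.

Answer: 3
Key observation: Synchronization is absorbing here: once all nodes are equal they stay equal, and step 3 is the first all-equal step.

Derivation:
t=0: [87, 44, 151, 209, 213]  (not all equal)
t=1: [122, 132, 130, 122, 123]  (not all equal)
t=2: [144, 145, 145, 144, 144]  (not all equal)
t=3: [181, 181, 181, 181, 181]  (all equal)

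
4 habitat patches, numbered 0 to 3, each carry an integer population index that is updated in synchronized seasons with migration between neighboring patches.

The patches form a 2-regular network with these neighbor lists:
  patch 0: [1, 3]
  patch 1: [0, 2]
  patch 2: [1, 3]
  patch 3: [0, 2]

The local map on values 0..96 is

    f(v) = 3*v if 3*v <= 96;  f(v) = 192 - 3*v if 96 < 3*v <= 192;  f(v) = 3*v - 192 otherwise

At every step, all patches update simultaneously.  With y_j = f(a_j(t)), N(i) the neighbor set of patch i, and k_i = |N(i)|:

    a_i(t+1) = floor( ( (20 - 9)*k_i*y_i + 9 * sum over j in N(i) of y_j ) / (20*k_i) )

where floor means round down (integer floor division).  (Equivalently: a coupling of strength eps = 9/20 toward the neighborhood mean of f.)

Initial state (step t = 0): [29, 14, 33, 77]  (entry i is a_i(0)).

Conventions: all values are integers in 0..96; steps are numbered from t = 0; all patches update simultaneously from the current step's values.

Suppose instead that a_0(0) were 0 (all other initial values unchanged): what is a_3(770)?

Answer: a_3(770) = 54
Key observation: The state at step 27, [25, 16, 16, 25], reappears at step 31: the system is in a cycle of period 4 from step 27 on.  Therefore the state at step 770 equals the state at step 27 + ((770 - 27) mod 4) = 30, which is [54, 68, 68, 54].

Derivation:
t=0: [0, 14, 33, 77]
t=1: [18, 44, 69, 42]
t=2: [58, 48, 36, 51]
t=3: [29, 49, 65, 44]
t=4: [71, 45, 25, 53]
t=5: [31, 52, 61, 39]
t=6: [76, 42, 29, 64]
t=7: [34, 63, 62, 27]
t=8: [68, 23, 22, 66]
t=9: [23, 55, 53, 20]
t=10: [57, 37, 37, 55]
t=11: [35, 67, 68, 37]
t=12: [68, 27, 26, 66]
t=13: [26, 64, 62, 23]
t=14: [58, 18, 18, 56]
t=15: [27, 45, 47, 29]
t=16: [76, 61, 60, 77]
t=17: [30, 15, 17, 32]
t=18: [81, 56, 59, 84]
t=19: [46, 28, 27, 47]
t=20: [60, 76, 74, 58]
t=21: [18, 29, 28, 19]
t=22: [62, 78, 78, 62]
t=23: [14, 33, 33, 14]
t=24: [53, 81, 81, 53]
t=25: [37, 46, 46, 37]
t=26: [74, 60, 60, 74]
t=27: [25, 16, 16, 25]
t=28: [68, 54, 54, 68]
t=29: [16, 25, 25, 16]
t=30: [54, 68, 68, 54]
t=31: [25, 16, 16, 25]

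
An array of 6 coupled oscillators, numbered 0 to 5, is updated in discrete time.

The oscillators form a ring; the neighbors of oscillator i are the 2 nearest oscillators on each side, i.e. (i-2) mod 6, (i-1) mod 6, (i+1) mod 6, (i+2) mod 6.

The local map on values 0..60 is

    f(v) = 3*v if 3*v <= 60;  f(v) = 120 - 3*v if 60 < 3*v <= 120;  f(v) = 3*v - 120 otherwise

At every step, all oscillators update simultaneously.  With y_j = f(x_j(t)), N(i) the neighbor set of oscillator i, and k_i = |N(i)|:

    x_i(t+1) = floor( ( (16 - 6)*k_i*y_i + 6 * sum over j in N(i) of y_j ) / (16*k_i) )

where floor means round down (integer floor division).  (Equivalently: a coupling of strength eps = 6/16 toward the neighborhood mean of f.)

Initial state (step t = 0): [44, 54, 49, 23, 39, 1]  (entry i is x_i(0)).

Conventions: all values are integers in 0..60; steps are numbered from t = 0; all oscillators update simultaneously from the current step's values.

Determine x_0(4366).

Answer: x_0(4366) = 15
Key observation: The state at step 31, [45, 45, 45, 45, 45, 45], reappears at step 33: the system is in a cycle of period 2 from step 31 on.  Therefore the state at step 4366 equals the state at step 31 + ((4366 - 31) mod 2) = 32, which is [15, 15, 15, 15, 15, 15].

Derivation:
t=0: [44, 54, 49, 23, 39, 1]
t=1: [14, 34, 27, 38, 10, 12]
t=2: [37, 22, 33, 15, 30, 31]
t=3: [18, 43, 26, 40, 28, 29]
t=4: [45, 17, 35, 11, 34, 29]
t=5: [20, 40, 20, 31, 20, 31]
t=6: [51, 16, 51, 30, 53, 30]
t=7: [34, 41, 34, 32, 36, 32]
t=8: [16, 9, 16, 20, 15, 20]
t=9: [46, 37, 46, 54, 48, 54]
t=10: [19, 16, 19, 34, 26, 34]
t=11: [51, 44, 51, 26, 40, 26]
t=12: [28, 21, 28, 34, 14, 34]
t=13: [36, 45, 36, 25, 36, 25]
t=14: [15, 20, 15, 36, 18, 36]
t=15: [44, 48, 44, 23, 44, 23]
t=16: [16, 26, 16, 41, 19, 41]
t=17: [44, 35, 44, 15, 45, 15]
t=18: [15, 20, 15, 36, 20, 36]
t=19: [44, 48, 44, 24, 48, 24]
t=20: [17, 26, 17, 40, 26, 40]
t=21: [44, 35, 44, 12, 35, 12]
t=22: [14, 18, 14, 29, 18, 29]
t=23: [43, 47, 43, 37, 47, 37]
t=24: [11, 16, 11, 11, 16, 11]
t=25: [35, 42, 35, 35, 42, 35]
t=26: [13, 9, 13, 13, 9, 13]
t=27: [36, 31, 36, 36, 31, 36]
t=28: [14, 21, 14, 14, 21, 14]
t=29: [44, 51, 44, 44, 51, 44]
t=30: [15, 25, 15, 15, 25, 15]
t=31: [45, 45, 45, 45, 45, 45]
t=32: [15, 15, 15, 15, 15, 15]
t=33: [45, 45, 45, 45, 45, 45]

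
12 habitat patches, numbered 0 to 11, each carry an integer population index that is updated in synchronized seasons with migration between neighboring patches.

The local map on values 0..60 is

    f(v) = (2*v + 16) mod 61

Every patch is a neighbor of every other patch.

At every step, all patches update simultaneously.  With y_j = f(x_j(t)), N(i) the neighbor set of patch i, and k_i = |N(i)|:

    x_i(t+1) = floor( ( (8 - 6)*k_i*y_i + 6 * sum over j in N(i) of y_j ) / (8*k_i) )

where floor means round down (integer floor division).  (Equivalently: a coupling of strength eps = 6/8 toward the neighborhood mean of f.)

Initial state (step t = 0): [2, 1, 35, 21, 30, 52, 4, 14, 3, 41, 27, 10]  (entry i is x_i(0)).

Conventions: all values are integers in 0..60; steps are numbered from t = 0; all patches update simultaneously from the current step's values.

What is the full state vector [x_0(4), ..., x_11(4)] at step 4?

Simulating step by step:
t=0: [2, 1, 35, 21, 30, 52, 4, 14, 3, 41, 27, 10]
t=1: [28, 28, 29, 35, 27, 35, 29, 33, 29, 31, 26, 31]
t=2: [14, 14, 14, 16, 14, 16, 14, 16, 14, 15, 13, 15]
t=3: [44, 44, 44, 45, 44, 45, 44, 45, 44, 45, 44, 45]
t=4: [43, 43, 43, 44, 43, 44, 43, 44, 43, 44, 43, 44]

Answer: [43, 43, 43, 44, 43, 44, 43, 44, 43, 44, 43, 44]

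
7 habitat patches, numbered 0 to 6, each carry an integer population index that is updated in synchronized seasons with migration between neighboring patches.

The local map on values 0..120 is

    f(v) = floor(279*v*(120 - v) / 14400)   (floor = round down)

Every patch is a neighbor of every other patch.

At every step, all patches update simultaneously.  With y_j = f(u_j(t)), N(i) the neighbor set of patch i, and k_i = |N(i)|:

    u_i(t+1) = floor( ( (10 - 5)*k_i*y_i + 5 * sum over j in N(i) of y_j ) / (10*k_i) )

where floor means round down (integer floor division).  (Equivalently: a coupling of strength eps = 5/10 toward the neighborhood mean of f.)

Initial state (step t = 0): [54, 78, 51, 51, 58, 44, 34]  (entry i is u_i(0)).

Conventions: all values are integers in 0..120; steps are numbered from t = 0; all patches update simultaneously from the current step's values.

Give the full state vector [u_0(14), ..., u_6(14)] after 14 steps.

Answer: [68, 68, 68, 68, 68, 68, 68]

Derivation:
t=0: [54, 78, 51, 51, 58, 44, 34]
t=1: [66, 64, 66, 66, 66, 64, 61]
t=2: [69, 69, 69, 69, 69, 69, 69]
t=3: [68, 68, 68, 68, 68, 68, 68]
t=4: [68, 68, 68, 68, 68, 68, 68]
t=5: [68, 68, 68, 68, 68, 68, 68]
t=6: [68, 68, 68, 68, 68, 68, 68]
t=7: [68, 68, 68, 68, 68, 68, 68]
t=8: [68, 68, 68, 68, 68, 68, 68]
t=9: [68, 68, 68, 68, 68, 68, 68]
t=10: [68, 68, 68, 68, 68, 68, 68]
t=11: [68, 68, 68, 68, 68, 68, 68]
t=12: [68, 68, 68, 68, 68, 68, 68]
t=13: [68, 68, 68, 68, 68, 68, 68]
t=14: [68, 68, 68, 68, 68, 68, 68]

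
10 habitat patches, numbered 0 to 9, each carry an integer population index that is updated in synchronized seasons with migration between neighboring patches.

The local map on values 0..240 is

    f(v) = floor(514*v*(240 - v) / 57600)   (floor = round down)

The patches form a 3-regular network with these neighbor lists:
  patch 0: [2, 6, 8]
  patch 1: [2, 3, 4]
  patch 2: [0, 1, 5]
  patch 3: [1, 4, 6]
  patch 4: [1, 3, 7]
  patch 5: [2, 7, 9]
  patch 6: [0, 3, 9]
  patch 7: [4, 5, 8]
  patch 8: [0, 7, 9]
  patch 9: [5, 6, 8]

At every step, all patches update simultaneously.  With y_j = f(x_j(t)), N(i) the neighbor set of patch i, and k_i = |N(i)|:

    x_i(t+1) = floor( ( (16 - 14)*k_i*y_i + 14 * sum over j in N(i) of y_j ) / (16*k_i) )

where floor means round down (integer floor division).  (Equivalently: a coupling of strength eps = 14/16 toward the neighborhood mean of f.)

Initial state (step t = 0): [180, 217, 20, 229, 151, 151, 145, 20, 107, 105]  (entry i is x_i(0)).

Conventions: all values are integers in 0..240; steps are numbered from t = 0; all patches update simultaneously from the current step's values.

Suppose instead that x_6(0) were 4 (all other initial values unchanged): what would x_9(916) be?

Simulating step by step:
t=0: [180, 217, 20, 229, 151, 151, 4, 20, 107, 105]
t=1: [62, 58, 80, 52, 45, 74, 72, 111, 91, 89]
t=2: [111, 93, 102, 92, 99, 118, 102, 105, 115, 112]
t=3: [126, 123, 125, 123, 122, 126, 125, 126, 126, 127]
t=4: [128, 128, 128, 128, 128, 128, 128, 128, 128, 128]
t=5: [127, 127, 127, 127, 127, 127, 127, 127, 127, 127]
t=6: [128, 128, 128, 128, 128, 128, 128, 128, 128, 128]

Answer: x_9(916) = 128
Key observation: The state at step 4, [128, 128, 128, 128, 128, 128, 128, 128, 128, 128], reappears at step 6: the system is in a cycle of period 2 from step 4 on.  Therefore the state at step 916 equals the state at step 4 + ((916 - 4) mod 2) = 4, which is [128, 128, 128, 128, 128, 128, 128, 128, 128, 128].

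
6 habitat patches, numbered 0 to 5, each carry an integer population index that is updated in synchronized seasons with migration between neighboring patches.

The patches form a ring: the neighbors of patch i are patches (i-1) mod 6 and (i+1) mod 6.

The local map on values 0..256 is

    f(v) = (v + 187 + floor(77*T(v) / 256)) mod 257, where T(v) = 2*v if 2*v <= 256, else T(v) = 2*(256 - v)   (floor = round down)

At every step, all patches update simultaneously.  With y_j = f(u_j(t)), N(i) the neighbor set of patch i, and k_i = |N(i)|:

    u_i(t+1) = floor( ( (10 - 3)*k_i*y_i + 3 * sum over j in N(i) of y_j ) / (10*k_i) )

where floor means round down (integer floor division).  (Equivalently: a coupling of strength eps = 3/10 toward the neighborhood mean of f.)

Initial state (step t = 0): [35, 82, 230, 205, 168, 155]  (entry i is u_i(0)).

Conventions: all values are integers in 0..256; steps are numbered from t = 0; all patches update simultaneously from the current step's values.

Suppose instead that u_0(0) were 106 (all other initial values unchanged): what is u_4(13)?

Answer: u_4(13) = 95
Key observation: This trace re-runs the system from the modified initial state.

Derivation:
t=0: [106, 82, 230, 205, 168, 155]
t=1: [100, 83, 156, 164, 151, 138]
t=2: [93, 78, 133, 147, 143, 131]
t=3: [83, 69, 124, 140, 139, 127]
t=4: [69, 56, 116, 137, 138, 123]
t=5: [49, 36, 104, 134, 136, 114]
t=6: [59, 186, 124, 131, 133, 100]
t=7: [54, 133, 133, 134, 129, 87]
t=8: [41, 118, 136, 136, 125, 70]
t=9: [200, 141, 135, 136, 118, 86]
t=10: [145, 143, 137, 134, 113, 89]
t=11: [130, 139, 138, 133, 108, 88]
t=12: [125, 138, 137, 131, 102, 84]
t=13: [121, 136, 137, 129, 95, 78]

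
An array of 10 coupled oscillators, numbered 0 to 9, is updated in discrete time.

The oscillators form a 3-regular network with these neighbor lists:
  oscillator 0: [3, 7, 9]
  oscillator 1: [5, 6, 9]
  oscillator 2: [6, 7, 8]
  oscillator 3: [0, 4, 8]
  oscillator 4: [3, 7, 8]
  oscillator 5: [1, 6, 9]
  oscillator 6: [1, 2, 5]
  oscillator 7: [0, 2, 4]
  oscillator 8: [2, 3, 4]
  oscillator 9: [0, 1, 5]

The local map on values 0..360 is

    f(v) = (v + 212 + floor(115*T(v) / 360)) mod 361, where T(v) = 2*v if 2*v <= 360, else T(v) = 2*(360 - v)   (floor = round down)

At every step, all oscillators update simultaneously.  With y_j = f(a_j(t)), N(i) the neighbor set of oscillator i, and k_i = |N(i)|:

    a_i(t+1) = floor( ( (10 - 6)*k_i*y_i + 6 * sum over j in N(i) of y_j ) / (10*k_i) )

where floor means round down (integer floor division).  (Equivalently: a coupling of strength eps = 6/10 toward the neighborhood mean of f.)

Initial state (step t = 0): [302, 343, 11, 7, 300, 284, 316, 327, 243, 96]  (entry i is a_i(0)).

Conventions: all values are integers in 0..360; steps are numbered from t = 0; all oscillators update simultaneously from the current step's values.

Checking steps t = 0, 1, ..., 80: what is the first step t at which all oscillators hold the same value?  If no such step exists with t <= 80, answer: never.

Answer: 25
Key observation: Synchronization is absorbing here: once all oscillators are equal they stay equal, and step 25 is the first all-equal step.

Derivation:
t=0: [302, 343, 11, 7, 300, 284, 316, 327, 243, 96]  (not all equal)
t=1: [162, 158, 204, 198, 193, 154, 201, 201, 195, 118]  (not all equal)
t=2: [116, 103, 153, 144, 151, 102, 134, 145, 151, 83]  (not all equal)
t=3: [121, 94, 91, 82, 93, 94, 55, 83, 96, 154]  (not all equal)
t=4: [179, 84, 131, 150, 141, 84, 122, 149, 73, 53]  (not all equal)
t=5: [155, 279, 121, 149, 137, 279, 172, 96, 181, 287]  (not all equal)
t=6: [99, 171, 76, 103, 79, 171, 135, 49, 102, 167]  (not all equal)
t=7: [92, 117, 210, 82, 202, 117, 148, 254, 146, 104]  (not all equal)
t=8: [108, 48, 133, 187, 182, 48, 85, 130, 167, 25]  (not all equal)
t=9: [104, 294, 135, 118, 125, 294, 270, 74, 122, 222]  (not all equal)
t=10: [116, 180, 141, 42, 107, 180, 160, 162, 54, 143]  (not all equal)
t=11: [112, 127, 138, 185, 149, 127, 120, 76, 197, 100]  (not all equal)
t=12: [113, 47, 137, 115, 165, 47, 57, 175, 124, 36]  (not all equal)
t=13: [103, 288, 129, 57, 94, 288, 252, 101, 68, 231]  (not all equal)
t=14: [104, 178, 127, 191, 130, 178, 155, 23, 203, 143]  (not all equal)
t=15: [105, 123, 125, 107, 136, 123, 110, 128, 116, 95]  (not all equal)
t=16: [27, 38, 48, 37, 54, 38, 44, 54, 47, 27]  (not all equal)
t=17: [268, 272, 290, 277, 292, 272, 281, 289, 288, 263]  (not all equal)
t=18: [179, 178, 184, 182, 184, 178, 181, 183, 184, 177]  (not all equal)
t=19: [144, 142, 146, 146, 146, 142, 144, 146, 146, 142]  (not all equal)
t=20: [87, 83, 89, 89, 90, 83, 86, 89, 90, 83]  (not all equal)
t=21: [354, 348, 356, 357, 358, 348, 351, 356, 358, 349]  (not all equal)
t=22: [208, 206, 208, 209, 209, 206, 207, 209, 209, 206]  (not all equal)
t=23: [155, 155, 155, 156, 156, 155, 155, 156, 156, 155]  (not all equal)
t=24: [105, 105, 105, 105, 106, 105, 105, 105, 105, 105]  (not all equal)
t=25: [23, 23, 23, 23, 23, 23, 23, 23, 23, 23]  (all equal)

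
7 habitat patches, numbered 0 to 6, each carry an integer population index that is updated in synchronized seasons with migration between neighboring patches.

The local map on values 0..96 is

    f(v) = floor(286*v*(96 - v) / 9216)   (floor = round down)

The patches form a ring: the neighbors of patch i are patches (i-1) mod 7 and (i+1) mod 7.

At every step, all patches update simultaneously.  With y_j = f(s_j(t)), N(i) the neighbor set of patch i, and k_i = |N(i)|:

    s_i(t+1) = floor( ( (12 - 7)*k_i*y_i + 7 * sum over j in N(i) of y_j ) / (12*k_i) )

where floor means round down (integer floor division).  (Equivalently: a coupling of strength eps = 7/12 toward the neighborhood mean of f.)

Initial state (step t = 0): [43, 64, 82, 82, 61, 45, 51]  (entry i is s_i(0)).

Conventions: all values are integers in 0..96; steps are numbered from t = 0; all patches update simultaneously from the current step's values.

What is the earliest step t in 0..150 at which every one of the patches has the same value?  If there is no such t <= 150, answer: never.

Answer: never
Key observation: The state at step 9 reappears at step 11 — the system is in a cycle of period 2 from step 9 on.  No step 0..11 is synchronized, and the cycle repeats forever, so no step up to 150 (or ever) has all patches equal.

Derivation:
t=0: [43, 64, 82, 82, 61, 45, 51]  (not all equal)
t=1: [68, 56, 43, 44, 58, 69, 70]  (not all equal)
t=2: [61, 66, 70, 69, 65, 59, 57]  (not all equal)
t=3: [65, 61, 57, 58, 62, 65, 67]  (not all equal)
t=4: [62, 65, 67, 67, 65, 62, 61]  (not all equal)
t=5: [64, 62, 60, 60, 62, 64, 65]  (not all equal)
t=6: [63, 65, 66, 66, 65, 63, 62]  (not all equal)
t=7: [63, 62, 61, 61, 62, 63, 64]  (not all equal)
t=8: [64, 65, 65, 65, 65, 64, 63]  (not all equal)
t=9: [63, 62, 62, 62, 62, 63, 63]  (not all equal)
t=10: [64, 64, 65, 65, 64, 64, 64]  (not all equal)
t=11: [63, 62, 62, 62, 62, 63, 63]  (not all equal)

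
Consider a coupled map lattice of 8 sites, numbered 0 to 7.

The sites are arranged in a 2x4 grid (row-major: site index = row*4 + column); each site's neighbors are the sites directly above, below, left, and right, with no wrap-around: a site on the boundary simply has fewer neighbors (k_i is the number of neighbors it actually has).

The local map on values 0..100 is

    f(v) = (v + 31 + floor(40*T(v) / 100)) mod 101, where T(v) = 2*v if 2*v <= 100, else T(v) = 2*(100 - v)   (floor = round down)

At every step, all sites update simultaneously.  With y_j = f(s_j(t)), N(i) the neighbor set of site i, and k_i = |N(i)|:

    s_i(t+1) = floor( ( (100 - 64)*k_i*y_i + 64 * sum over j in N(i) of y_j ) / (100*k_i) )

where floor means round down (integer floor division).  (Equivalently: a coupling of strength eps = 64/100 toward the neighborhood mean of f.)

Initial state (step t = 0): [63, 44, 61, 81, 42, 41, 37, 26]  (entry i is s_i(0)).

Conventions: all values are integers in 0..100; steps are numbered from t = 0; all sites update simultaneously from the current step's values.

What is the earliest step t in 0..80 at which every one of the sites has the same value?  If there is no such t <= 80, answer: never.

Simulating step by step:
t=0: [63, 44, 61, 81, 42, 41, 37, 26]  (not all equal)
t=1: [12, 13, 36, 41, 9, 24, 56, 67]  (not all equal)
t=2: [51, 66, 50, 38, 57, 52, 48, 15]  (not all equal)
t=3: [21, 21, 36, 60, 20, 20, 26, 57]  (not all equal)
t=4: [67, 73, 69, 45, 67, 69, 66, 39]  (not all equal)
t=5: [23, 23, 20, 11, 23, 23, 18, 10]  (not all equal)
t=6: [72, 70, 63, 55, 72, 70, 62, 53]  (not all equal)
t=7: [24, 23, 22, 21, 24, 23, 22, 20]  (not all equal)
t=8: [73, 72, 70, 68, 73, 72, 69, 68]  (not all equal)
t=9: [24, 24, 23, 23, 24, 23, 23, 23]  (not all equal)
t=10: [74, 73, 72, 72, 73, 72, 72, 72]  (not all equal)
t=11: [24, 24, 24, 24, 24, 24, 24, 24]  (all equal)

Answer: 11
Key observation: Synchronization is absorbing here: once all sites are equal they stay equal, and step 11 is the first all-equal step.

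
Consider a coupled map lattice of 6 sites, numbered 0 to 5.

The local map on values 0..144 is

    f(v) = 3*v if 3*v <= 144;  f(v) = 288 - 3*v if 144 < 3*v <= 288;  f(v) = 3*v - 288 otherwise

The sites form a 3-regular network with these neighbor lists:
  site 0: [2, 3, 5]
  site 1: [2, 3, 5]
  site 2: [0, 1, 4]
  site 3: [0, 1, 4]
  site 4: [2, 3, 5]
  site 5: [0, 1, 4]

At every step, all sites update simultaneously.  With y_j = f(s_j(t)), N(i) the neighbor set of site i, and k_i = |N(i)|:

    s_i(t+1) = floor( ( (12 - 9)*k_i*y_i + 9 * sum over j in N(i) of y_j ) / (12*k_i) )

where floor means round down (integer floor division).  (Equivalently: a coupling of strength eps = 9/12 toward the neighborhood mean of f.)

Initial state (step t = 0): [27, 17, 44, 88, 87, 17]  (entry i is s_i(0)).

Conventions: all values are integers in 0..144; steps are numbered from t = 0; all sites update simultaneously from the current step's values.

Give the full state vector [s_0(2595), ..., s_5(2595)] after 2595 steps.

Answer: [85, 85, 76, 76, 85, 76]
Key observation: The state at step 30, [85, 85, 76, 76, 85, 76], reappears at step 33: the system is in a cycle of period 3 from step 30 on.  Therefore the state at step 2595 equals the state at step 30 + ((2595 - 30) mod 3) = 30, which is [85, 85, 76, 76, 85, 76].

Derivation:
t=0: [27, 17, 44, 88, 87, 17]
t=1: [72, 64, 72, 45, 58, 52]
t=2: [102, 108, 88, 104, 113, 103]
t=3: [21, 26, 32, 32, 30, 31]
t=4: [87, 90, 81, 81, 93, 81]
t=5: [40, 38, 24, 24, 36, 24]
t=6: [84, 82, 103, 103, 81, 103]
t=7: [24, 26, 36, 36, 27, 36]
t=8: [99, 100, 84, 84, 101, 84]
t=9: [29, 30, 18, 18, 30, 18]
t=10: [62, 63, 80, 80, 63, 80]
t=11: [61, 60, 87, 87, 60, 87]
t=12: [46, 47, 87, 87, 47, 87]
t=13: [54, 55, 111, 111, 55, 111]
t=14: [65, 64, 104, 104, 64, 104]
t=15: [41, 42, 77, 77, 42, 77]
t=16: [73, 74, 108, 108, 74, 108]
t=17: [44, 43, 59, 59, 43, 59]
t=18: [116, 115, 125, 125, 115, 125]
t=19: [80, 79, 65, 65, 79, 65]
t=20: [81, 82, 60, 60, 82, 60]
t=21: [92, 91, 59, 59, 91, 59]
t=22: [86, 87, 38, 38, 87, 38]
t=23: [93, 92, 49, 49, 92, 49]
t=24: [108, 108, 43, 43, 108, 43]
t=25: [105, 105, 59, 59, 105, 59]
t=26: [90, 90, 48, 48, 90, 48]
t=27: [112, 112, 49, 49, 112, 49]
t=28: [117, 117, 71, 71, 117, 71]
t=29: [72, 72, 66, 66, 72, 66]
t=30: [85, 85, 76, 76, 85, 76]
t=31: [53, 53, 39, 39, 53, 39]
t=32: [120, 120, 126, 126, 120, 126]
t=33: [85, 85, 76, 76, 85, 76]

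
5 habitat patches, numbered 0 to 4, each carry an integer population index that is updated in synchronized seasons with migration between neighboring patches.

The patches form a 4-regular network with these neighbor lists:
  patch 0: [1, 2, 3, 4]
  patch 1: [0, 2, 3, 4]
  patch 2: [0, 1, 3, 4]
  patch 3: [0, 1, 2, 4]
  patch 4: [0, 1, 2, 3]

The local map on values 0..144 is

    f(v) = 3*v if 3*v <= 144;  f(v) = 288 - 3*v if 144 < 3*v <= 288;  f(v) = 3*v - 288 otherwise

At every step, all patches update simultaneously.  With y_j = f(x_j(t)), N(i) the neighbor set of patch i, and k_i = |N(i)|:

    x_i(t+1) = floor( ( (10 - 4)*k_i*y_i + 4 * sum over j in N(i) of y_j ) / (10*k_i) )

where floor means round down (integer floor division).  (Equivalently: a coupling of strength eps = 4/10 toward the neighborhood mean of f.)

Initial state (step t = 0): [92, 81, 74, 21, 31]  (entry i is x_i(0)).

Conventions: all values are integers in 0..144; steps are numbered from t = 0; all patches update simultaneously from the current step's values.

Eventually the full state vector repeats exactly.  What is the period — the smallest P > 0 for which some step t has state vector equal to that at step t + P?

Answer: 2
Key observation: The state at step 68, [108, 108, 109, 108, 108], reappears at step 70 — and no state repeats earlier — so the cycle the system enters has period 2.

Derivation:
t=0: [92, 81, 74, 21, 31]
t=1: [33, 50, 60, 59, 74]
t=2: [101, 121, 106, 107, 85]
t=3: [26, 56, 33, 35, 35]
t=4: [89, 110, 100, 103, 103]
t=5: [22, 32, 17, 22, 22]
t=6: [67, 82, 60, 67, 67]
t=7: [84, 62, 95, 84, 84]
t=8: [39, 72, 22, 39, 39]
t=9: [107, 84, 81, 107, 107]
t=10: [34, 36, 40, 34, 34]
t=11: [104, 107, 113, 104, 104]
t=12: [27, 32, 41, 27, 27]
t=13: [86, 94, 107, 86, 86]
t=14: [27, 15, 29, 27, 27]
t=15: [78, 60, 81, 78, 78]
t=16: [58, 85, 54, 58, 58]
t=17: [107, 66, 113, 107, 107]
t=18: [40, 69, 49, 40, 40]
t=19: [118, 98, 128, 118, 118]
t=20: [63, 33, 78, 63, 63]
t=21: [94, 94, 72, 94, 94]
t=22: [12, 12, 45, 12, 12]
t=23: [45, 45, 95, 45, 45]
t=24: [121, 121, 55, 121, 121]
t=25: [79, 79, 103, 79, 79]
t=26: [48, 48, 33, 48, 48]
t=27: [139, 139, 117, 139, 139]
t=28: [122, 122, 89, 122, 122]
t=29: [72, 72, 43, 72, 72]
t=30: [77, 77, 106, 77, 77]
t=31: [54, 54, 40, 54, 54]
t=32: [125, 125, 122, 125, 125]
t=33: [86, 86, 81, 86, 86]
t=34: [31, 31, 39, 31, 31]
t=35: [95, 95, 107, 95, 95]
t=36: [6, 6, 21, 6, 6]
t=37: [22, 22, 45, 22, 22]
t=38: [72, 72, 107, 72, 72]
t=39: [68, 68, 48, 68, 68]
t=40: [90, 90, 120, 90, 90]
t=41: [23, 23, 50, 23, 23]
t=42: [75, 75, 110, 75, 75]
t=43: [60, 60, 50, 60, 60]
t=44: [111, 111, 126, 111, 111]
t=45: [49, 49, 72, 49, 49]
t=46: [134, 134, 99, 134, 134]
t=47: [103, 103, 51, 103, 103]
t=48: [32, 32, 89, 32, 32]
t=49: [88, 88, 51, 88, 88]
t=50: [35, 35, 90, 35, 35]
t=51: [96, 96, 52, 96, 96]
t=52: [13, 13, 79, 13, 13]
t=53: [40, 40, 46, 40, 40]
t=54: [121, 121, 130, 121, 121]
t=55: [77, 77, 91, 77, 77]
t=56: [52, 52, 31, 52, 52]
t=57: [128, 128, 108, 128, 128]
t=58: [90, 90, 60, 90, 90]
t=59: [27, 27, 72, 27, 27]
t=60: [80, 80, 75, 80, 80]
t=61: [49, 49, 57, 49, 49]
t=62: [138, 138, 126, 138, 138]
t=63: [122, 122, 104, 122, 122]
t=64: [72, 72, 45, 72, 72]
t=65: [78, 78, 109, 78, 78]
t=66: [52, 52, 45, 52, 52]
t=67: [132, 132, 133, 132, 132]
t=68: [108, 108, 109, 108, 108]
t=69: [36, 36, 37, 36, 36]
t=70: [108, 108, 109, 108, 108]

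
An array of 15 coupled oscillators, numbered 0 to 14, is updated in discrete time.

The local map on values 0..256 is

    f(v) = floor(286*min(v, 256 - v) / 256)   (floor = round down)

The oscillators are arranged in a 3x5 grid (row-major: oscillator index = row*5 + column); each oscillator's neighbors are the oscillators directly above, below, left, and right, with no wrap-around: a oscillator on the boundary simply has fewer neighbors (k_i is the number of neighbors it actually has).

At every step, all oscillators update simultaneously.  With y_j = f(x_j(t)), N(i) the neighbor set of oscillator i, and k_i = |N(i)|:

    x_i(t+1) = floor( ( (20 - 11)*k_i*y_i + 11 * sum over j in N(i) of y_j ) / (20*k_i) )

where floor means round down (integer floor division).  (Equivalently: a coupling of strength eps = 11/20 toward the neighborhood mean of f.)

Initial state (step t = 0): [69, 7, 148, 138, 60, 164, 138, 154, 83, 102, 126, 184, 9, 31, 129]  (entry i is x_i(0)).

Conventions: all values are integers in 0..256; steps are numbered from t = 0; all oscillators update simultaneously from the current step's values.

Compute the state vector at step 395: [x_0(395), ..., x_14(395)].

Simulating step by step:
t=0: [69, 7, 148, 138, 60, 164, 138, 154, 83, 102, 126, 184, 9, 31, 129]
t=1: [64, 63, 100, 110, 97, 109, 100, 99, 95, 105, 113, 87, 46, 59, 103]
t=2: [84, 85, 105, 114, 114, 110, 104, 101, 104, 112, 116, 96, 72, 79, 101]
t=3: [101, 102, 113, 123, 126, 116, 112, 109, 114, 121, 121, 107, 92, 96, 108]
t=4: [116, 117, 124, 133, 137, 126, 122, 120, 125, 131, 128, 119, 109, 112, 120]
t=5: [132, 132, 135, 136, 135, 137, 134, 133, 136, 136, 139, 132, 126, 128, 132]
t=6: [136, 137, 135, 134, 134, 133, 136, 136, 135, 134, 132, 136, 139, 139, 138]
t=7: [134, 133, 134, 135, 136, 136, 134, 133, 134, 134, 136, 134, 131, 131, 132]
t=8: [135, 136, 136, 135, 134, 134, 136, 136, 136, 136, 134, 136, 138, 138, 137]
t=9: [135, 134, 134, 134, 135, 135, 134, 133, 133, 134, 135, 133, 132, 131, 132]
t=10: [135, 135, 136, 136, 135, 135, 136, 136, 137, 136, 135, 136, 137, 138, 137]
t=11: [135, 134, 134, 133, 134, 134, 134, 133, 132, 133, 134, 133, 132, 131, 132]
t=12: [135, 135, 136, 136, 136, 135, 136, 137, 137, 137, 136, 136, 137, 138, 138]
t=13: [135, 134, 133, 133, 133, 134, 134, 132, 132, 132, 134, 133, 132, 131, 131]
t=14: [135, 136, 137, 137, 137, 135, 136, 137, 138, 138, 136, 136, 138, 138, 138]
t=15: [134, 133, 132, 131, 131, 134, 133, 132, 131, 131, 134, 133, 131, 131, 131]
t=16: [136, 137, 138, 138, 139, 136, 137, 138, 138, 139, 136, 137, 138, 139, 139]
t=17: [133, 132, 131, 130, 130, 133, 132, 131, 130, 130, 133, 132, 131, 130, 130]
t=18: [137, 138, 139, 139, 140, 137, 138, 139, 139, 140, 137, 138, 139, 139, 140]
t=19: [131, 131, 130, 129, 129, 131, 131, 130, 129, 129, 131, 131, 130, 129, 129]
t=20: [139, 139, 140, 140, 141, 139, 139, 140, 140, 141, 139, 139, 140, 140, 141]
t=21: [130, 129, 129, 128, 128, 130, 129, 129, 128, 128, 130, 129, 129, 128, 128]
t=22: [140, 140, 141, 142, 143, 140, 140, 141, 142, 143, 140, 140, 141, 142, 143]
t=23: [129, 128, 128, 127, 126, 129, 128, 128, 127, 126, 129, 128, 128, 127, 126]
t=24: [141, 142, 142, 141, 140, 141, 142, 142, 141, 140, 141, 142, 142, 141, 140]
t=25: [127, 127, 127, 128, 128, 127, 127, 127, 128, 128, 127, 127, 127, 128, 128]
t=26: [141, 141, 141, 142, 143, 141, 141, 141, 142, 143, 141, 141, 141, 142, 143]
t=27: [128, 128, 127, 127, 126, 128, 128, 127, 127, 126, 128, 128, 127, 127, 126]
t=28: [143, 142, 141, 140, 140, 143, 142, 141, 140, 140, 143, 142, 141, 140, 140]
t=29: [126, 127, 128, 128, 129, 126, 127, 128, 128, 129, 126, 127, 128, 128, 129]
t=30: [140, 141, 142, 142, 141, 140, 141, 142, 142, 141, 140, 141, 142, 142, 141]
t=31: [128, 128, 127, 127, 127, 128, 128, 127, 127, 127, 128, 128, 127, 127, 127]
t=32: [143, 142, 141, 141, 141, 143, 142, 141, 141, 141, 143, 142, 141, 141, 141]
t=33: [126, 127, 127, 128, 128, 126, 127, 127, 128, 128, 126, 127, 127, 128, 128]
t=34: [140, 140, 141, 142, 143, 140, 140, 141, 142, 143, 140, 140, 141, 142, 143]

Answer: [129, 128, 128, 127, 126, 129, 128, 128, 127, 126, 129, 128, 128, 127, 126]
Key observation: The state at step 22, [140, 140, 141, 142, 143, 140, 140, 141, 142, 143, 140, 140, 141, 142, 143], reappears at step 34: the system is in a cycle of period 12 from step 22 on.  Therefore the state at step 395 equals the state at step 22 + ((395 - 22) mod 12) = 23, which is [129, 128, 128, 127, 126, 129, 128, 128, 127, 126, 129, 128, 128, 127, 126].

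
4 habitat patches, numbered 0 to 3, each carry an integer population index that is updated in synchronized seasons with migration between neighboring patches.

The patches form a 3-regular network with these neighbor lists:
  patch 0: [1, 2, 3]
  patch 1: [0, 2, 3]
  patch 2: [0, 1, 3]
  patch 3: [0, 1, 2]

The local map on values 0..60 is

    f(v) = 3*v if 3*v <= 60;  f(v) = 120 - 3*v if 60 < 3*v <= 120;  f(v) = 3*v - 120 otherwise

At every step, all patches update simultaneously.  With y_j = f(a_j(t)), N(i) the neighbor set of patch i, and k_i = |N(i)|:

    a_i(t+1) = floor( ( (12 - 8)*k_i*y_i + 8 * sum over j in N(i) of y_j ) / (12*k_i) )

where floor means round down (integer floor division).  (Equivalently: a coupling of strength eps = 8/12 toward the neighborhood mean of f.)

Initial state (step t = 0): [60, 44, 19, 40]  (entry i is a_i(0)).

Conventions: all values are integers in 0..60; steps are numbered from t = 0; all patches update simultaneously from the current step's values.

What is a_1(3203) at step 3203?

Simulating step by step:
t=0: [60, 44, 19, 40]
t=1: [35, 30, 35, 28]
t=2: [23, 24, 23, 25]
t=3: [49, 48, 49, 48]
t=4: [25, 25, 25, 25]
t=5: [45, 45, 45, 45]
t=6: [15, 15, 15, 15]
t=7: [45, 45, 45, 45]

Answer: a_1(3203) = 45
Key observation: The state at step 5, [45, 45, 45, 45], reappears at step 7: the system is in a cycle of period 2 from step 5 on.  Therefore the state at step 3203 equals the state at step 5 + ((3203 - 5) mod 2) = 5, which is [45, 45, 45, 45].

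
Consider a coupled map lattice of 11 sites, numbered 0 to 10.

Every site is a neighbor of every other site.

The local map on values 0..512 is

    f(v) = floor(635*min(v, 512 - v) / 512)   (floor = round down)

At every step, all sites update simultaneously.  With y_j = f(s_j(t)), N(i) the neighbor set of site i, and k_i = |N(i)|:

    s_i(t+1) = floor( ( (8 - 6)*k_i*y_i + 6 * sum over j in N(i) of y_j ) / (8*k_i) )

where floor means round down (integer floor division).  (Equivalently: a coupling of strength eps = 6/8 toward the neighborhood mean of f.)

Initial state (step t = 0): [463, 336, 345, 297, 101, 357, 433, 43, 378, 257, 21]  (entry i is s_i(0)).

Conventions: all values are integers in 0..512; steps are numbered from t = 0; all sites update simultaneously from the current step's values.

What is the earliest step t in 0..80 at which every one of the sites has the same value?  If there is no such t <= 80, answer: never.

Answer: 4
Key observation: Synchronization is absorbing here: once all sites are equal they stay equal, and step 4 is the first all-equal step.

Derivation:
t=0: [463, 336, 345, 297, 101, 357, 433, 43, 378, 257, 21]  (not all equal)
t=1: [139, 167, 165, 176, 151, 163, 146, 138, 158, 184, 134]  (not all equal)
t=2: [189, 196, 195, 197, 192, 195, 191, 189, 193, 199, 188]  (not all equal)
t=3: [238, 239, 239, 239, 238, 239, 238, 238, 239, 240, 237]  (not all equal)
t=4: [295, 295, 295, 295, 295, 295, 295, 295, 295, 295, 295]  (all equal)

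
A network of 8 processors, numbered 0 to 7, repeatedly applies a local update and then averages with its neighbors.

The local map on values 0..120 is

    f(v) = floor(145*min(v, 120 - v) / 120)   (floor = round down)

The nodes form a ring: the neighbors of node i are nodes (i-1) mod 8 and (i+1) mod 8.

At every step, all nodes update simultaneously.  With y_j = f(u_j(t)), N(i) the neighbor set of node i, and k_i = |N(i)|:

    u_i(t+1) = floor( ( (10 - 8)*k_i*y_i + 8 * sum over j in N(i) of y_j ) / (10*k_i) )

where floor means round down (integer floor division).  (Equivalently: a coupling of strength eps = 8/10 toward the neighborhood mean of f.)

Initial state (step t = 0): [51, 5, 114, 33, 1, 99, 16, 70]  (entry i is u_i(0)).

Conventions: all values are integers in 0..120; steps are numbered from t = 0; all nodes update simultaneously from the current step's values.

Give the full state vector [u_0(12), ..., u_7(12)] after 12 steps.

Simulating step by step:
t=0: [51, 5, 114, 33, 1, 99, 16, 70]
t=1: [38, 28, 19, 11, 25, 13, 37, 44]
t=2: [43, 33, 22, 23, 17, 32, 36, 46]
t=3: [47, 38, 31, 23, 30, 32, 45, 48]
t=4: [52, 46, 36, 34, 33, 43, 49, 55]
t=5: [60, 53, 47, 41, 44, 49, 58, 61]
t=6: [68, 64, 56, 53, 53, 61, 66, 71]
t=7: [62, 65, 65, 65, 66, 65, 65, 62]
t=8: [68, 67, 66, 65, 65, 65, 67, 68]
t=9: [62, 63, 65, 65, 66, 65, 64, 62]
t=10: [69, 68, 66, 65, 65, 66, 67, 68]
t=11: [61, 62, 64, 65, 65, 65, 63, 62]
t=12: [70, 69, 67, 66, 66, 66, 68, 69]

Answer: [70, 69, 67, 66, 66, 66, 68, 69]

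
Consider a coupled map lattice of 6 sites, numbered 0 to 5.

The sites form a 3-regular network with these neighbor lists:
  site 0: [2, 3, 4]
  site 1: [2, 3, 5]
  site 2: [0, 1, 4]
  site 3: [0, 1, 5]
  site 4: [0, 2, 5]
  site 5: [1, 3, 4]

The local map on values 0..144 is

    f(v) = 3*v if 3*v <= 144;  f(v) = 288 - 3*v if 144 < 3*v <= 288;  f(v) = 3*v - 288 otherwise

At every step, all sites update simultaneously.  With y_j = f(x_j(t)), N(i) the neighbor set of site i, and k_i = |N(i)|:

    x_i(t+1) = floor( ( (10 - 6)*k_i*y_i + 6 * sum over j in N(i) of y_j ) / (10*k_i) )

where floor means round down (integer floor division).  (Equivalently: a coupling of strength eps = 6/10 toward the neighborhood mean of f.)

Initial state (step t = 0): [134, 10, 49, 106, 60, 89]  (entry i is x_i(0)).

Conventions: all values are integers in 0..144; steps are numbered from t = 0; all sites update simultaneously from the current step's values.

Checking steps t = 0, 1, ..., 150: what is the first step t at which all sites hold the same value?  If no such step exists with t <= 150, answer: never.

Simulating step by step:
t=0: [134, 10, 49, 106, 60, 89]  (not all equal)
t=1: [101, 50, 106, 45, 98, 42]  (not all equal)
t=2: [40, 113, 43, 109, 36, 106]  (not all equal)
t=3: [103, 60, 107, 55, 99, 51]  (not all equal)
t=4: [41, 101, 40, 102, 41, 102]  (not all equal)
t=5: [101, 37, 100, 38, 101, 38]  (not all equal)
t=6: [34, 92, 33, 93, 34, 93]  (not all equal)
t=7: [82, 28, 82, 28, 82, 28]  (not all equal)
t=8: [50, 75, 50, 75, 50, 75]  (not all equal)
t=9: [123, 78, 123, 78, 123, 78]  (not all equal)
t=10: [75, 59, 75, 59, 75, 59]  (not all equal)
t=11: [72, 101, 72, 101, 72, 101]  (not all equal)
t=12: [60, 26, 60, 26, 60, 26]  (not all equal)
t=13: [102, 84, 102, 84, 102, 84]  (not all equal)
t=14: [21, 32, 21, 32, 21, 32]  (not all equal)
t=15: [69, 89, 69, 89, 69, 89]  (not all equal)
t=16: [69, 33, 69, 33, 69, 33]  (not all equal)
t=17: [84, 95, 84, 95, 84, 95]  (not all equal)
t=18: [29, 9, 29, 9, 29, 9]  (not all equal)
t=19: [75, 39, 75, 39, 75, 39]  (not all equal)
t=20: [73, 106, 73, 106, 73, 106]  (not all equal)
t=21: [61, 37, 61, 37, 61, 37]  (not all equal)
t=22: [106, 109, 106, 109, 106, 109]  (not all equal)
t=23: [31, 37, 31, 37, 31, 37]  (not all equal)
t=24: [96, 107, 96, 107, 96, 107]  (not all equal)
t=25: [6, 26, 6, 26, 6, 26]  (not all equal)
t=26: [30, 66, 30, 66, 30, 66]  (not all equal)
t=27: [90, 90, 90, 90, 90, 90]  (all equal)

Answer: 27
Key observation: Synchronization is absorbing here: once all sites are equal they stay equal, and step 27 is the first all-equal step.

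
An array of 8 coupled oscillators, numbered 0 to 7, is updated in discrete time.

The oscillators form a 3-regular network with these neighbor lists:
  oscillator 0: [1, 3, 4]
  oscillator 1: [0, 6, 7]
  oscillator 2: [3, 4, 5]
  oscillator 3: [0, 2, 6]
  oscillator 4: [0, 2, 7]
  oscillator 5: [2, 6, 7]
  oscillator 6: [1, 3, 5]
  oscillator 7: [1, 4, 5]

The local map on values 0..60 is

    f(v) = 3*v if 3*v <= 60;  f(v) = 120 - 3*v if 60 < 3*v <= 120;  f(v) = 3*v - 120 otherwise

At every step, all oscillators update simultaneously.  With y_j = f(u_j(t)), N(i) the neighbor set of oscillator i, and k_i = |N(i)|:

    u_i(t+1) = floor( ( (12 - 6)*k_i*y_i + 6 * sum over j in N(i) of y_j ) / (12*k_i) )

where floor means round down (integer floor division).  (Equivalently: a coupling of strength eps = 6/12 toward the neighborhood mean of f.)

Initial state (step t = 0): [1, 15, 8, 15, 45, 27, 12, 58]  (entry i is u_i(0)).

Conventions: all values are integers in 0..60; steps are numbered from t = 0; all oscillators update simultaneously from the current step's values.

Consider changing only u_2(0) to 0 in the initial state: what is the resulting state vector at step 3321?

Simulating step by step:
t=0: [1, 15, 0, 15, 45, 27, 12, 58]
t=1: [19, 38, 16, 29, 17, 34, 39, 43]
t=2: [43, 14, 41, 34, 44, 19, 11, 17]
t=3: [16, 36, 16, 16, 16, 43, 36, 44]
t=4: [42, 18, 41, 42, 42, 16, 17, 17]
t=5: [14, 45, 11, 13, 13, 41, 43, 43]
t=6: [36, 17, 30, 33, 33, 10, 14, 14]
t=7: [21, 41, 27, 24, 24, 34, 38, 38]
t=8: [45, 13, 38, 41, 41, 17, 14, 14]
t=9: [15, 36, 12, 12, 12, 40, 36, 36]
t=10: [36, 17, 30, 33, 33, 10, 14, 14]

Answer: [15, 36, 12, 12, 12, 40, 36, 36]
Key observation: The state at step 6, [36, 17, 30, 33, 33, 10, 14, 14], reappears at step 10: the system is in a cycle of period 4 from step 6 on.  Therefore the state at step 3321 equals the state at step 6 + ((3321 - 6) mod 4) = 9, which is [15, 36, 12, 12, 12, 40, 36, 36].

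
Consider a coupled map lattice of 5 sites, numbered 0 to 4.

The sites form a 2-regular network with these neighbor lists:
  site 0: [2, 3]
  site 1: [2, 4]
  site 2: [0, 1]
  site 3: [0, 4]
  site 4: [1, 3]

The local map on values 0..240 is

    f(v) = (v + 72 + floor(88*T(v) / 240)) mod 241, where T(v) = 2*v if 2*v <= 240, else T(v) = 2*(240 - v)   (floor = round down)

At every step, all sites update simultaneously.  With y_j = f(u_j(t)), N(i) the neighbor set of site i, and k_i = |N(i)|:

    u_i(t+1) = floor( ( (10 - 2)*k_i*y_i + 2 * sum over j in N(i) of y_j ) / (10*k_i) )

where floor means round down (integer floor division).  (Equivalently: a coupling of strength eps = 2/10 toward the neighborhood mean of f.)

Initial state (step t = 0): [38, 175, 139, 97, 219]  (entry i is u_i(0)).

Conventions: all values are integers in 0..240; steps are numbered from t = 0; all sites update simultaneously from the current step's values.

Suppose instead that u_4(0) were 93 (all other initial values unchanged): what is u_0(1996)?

Simulating step by step:
t=0: [38, 175, 139, 97, 93]
t=1: [138, 70, 54, 229, 215]
t=2: [57, 177, 155, 65, 77]
t=3: [159, 68, 60, 184, 187]
t=4: [62, 174, 164, 55, 69]
t=5: [164, 66, 63, 170, 174]
t=6: [63, 172, 168, 51, 66]
t=7: [165, 65, 64, 164, 170]
t=8: [64, 170, 169, 50, 65]
t=9: [166, 65, 65, 163, 168]
t=10: [64, 170, 170, 50, 64]
t=11: [166, 65, 65, 162, 166]
t=12: [64, 170, 170, 50, 64]

Answer: u_0(1996) = 64
Key observation: The state at step 10, [64, 170, 170, 50, 64], reappears at step 12: the system is in a cycle of period 2 from step 10 on.  Therefore the state at step 1996 equals the state at step 10 + ((1996 - 10) mod 2) = 10, which is [64, 170, 170, 50, 64].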